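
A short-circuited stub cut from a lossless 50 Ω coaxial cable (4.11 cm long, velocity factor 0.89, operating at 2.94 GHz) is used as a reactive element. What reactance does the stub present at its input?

λ = v/f = 0.89·c / 2.94 GHz = 0.0908 m
βl = 2π·l/λ = 2π × 0.453 = 163°
tan(βl) = -0.307
For a short-circuited stub, Z_in = jZ_0·tan(βl)

X_in ≈ -15.4 Ω (capacitive)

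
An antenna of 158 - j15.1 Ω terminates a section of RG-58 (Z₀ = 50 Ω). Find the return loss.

Γ = (108 − j15.1)/(208 − j15.1), |Γ| = 0.523
RL = −20·log₁₀|Γ| = −20·log₁₀(0.523)

RL ≈ 5.63 dB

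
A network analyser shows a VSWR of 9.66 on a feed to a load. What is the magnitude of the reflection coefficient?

|Γ| ≈ 0.812

|Γ| = (S − 1)/(S + 1) = (9.66 − 1)/(9.66 + 1) = 8.66/10.7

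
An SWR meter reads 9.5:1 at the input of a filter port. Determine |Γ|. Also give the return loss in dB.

|Γ| ≈ 0.81; return loss ≈ 1.84 dB

|Γ| = (S − 1)/(S + 1) = (9.5 − 1)/(9.5 + 1) = 8.5/10.5
RL = −20·log₁₀|Γ| = −20·log₁₀(0.81)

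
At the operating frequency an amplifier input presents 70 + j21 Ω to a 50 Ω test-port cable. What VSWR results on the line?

VSWR ≈ 1.62

Γ = (Z_L − Z_0)/(Z_L + Z_0) = (20 + j21)/(120 + j21)
|Γ| = 29/122 = 0.238
VSWR = (1 + |Γ|)/(1 − |Γ|) = 1.24/0.762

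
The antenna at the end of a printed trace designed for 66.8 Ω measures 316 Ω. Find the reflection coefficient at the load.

Γ = (Z_L − Z_0)/(Z_L + Z_0) = (316 − 66.8)/(316 + 66.8) = 249.2/382.8

Γ = 0.651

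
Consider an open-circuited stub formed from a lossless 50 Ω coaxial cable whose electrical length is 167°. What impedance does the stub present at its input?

Z_in ≈ +j217 Ω

tan(βl) = -0.231
For an open-circuited stub, Z_in = −jZ_0·cot(βl) = −jZ_0/tan(βl)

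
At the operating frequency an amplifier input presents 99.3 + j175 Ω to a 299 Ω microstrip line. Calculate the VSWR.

VSWR ≈ 4.13

Γ = (Z_L − Z_0)/(Z_L + Z_0) = (-199.7 + j175)/(398.3 + j175)
|Γ| = 266/435 = 0.61
VSWR = (1 + |Γ|)/(1 − |Γ|) = 1.61/0.39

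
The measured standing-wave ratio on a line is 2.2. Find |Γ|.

|Γ| = (S − 1)/(S + 1) = (2.2 − 1)/(2.2 + 1) = 1.2/3.2

|Γ| ≈ 0.375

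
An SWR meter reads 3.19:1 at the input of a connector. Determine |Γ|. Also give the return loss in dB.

|Γ| ≈ 0.523; return loss ≈ 5.64 dB

|Γ| = (S − 1)/(S + 1) = (3.19 − 1)/(3.19 + 1) = 2.19/4.19
RL = −20·log₁₀|Γ| = −20·log₁₀(0.523)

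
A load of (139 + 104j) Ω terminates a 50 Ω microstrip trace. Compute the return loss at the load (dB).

Γ = (89 + j104)/(189 + j104), |Γ| = 0.635
RL = −20·log₁₀|Γ| = −20·log₁₀(0.635)

RL ≈ 3.95 dB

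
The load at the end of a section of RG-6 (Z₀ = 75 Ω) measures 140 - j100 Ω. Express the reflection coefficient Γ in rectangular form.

Γ = (Z_L − Z_0)/(Z_L + Z_0) = (65 − j100)/(215 − j100)

Γ ≈ 0.426 − j0.267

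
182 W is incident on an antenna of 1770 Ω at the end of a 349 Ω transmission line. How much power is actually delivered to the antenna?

P_delivered ≈ 100 W

Γ = (1770 − 349)/(1770 + 349) = 0.671
|Γ|² = 0.45
P_refl = |Γ|²·P_inc = 81.8 W, P_del = (1 − |Γ|²)·P_inc = 100 W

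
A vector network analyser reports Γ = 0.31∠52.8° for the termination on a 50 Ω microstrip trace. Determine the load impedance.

Z_L = Z_0·(1 + Γ)/(1 − Γ) = 50·(1.19 + j0.247)/(0.813 − j0.247)

Z_L ≈ 62.7 + j34.2 Ω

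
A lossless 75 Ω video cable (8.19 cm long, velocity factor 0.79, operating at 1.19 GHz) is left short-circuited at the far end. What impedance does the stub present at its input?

Z_in ≈ −j46.8 Ω

λ = v/f = 0.79·c / 1.19 GHz = 0.199 m
βl = 2π·l/λ = 2π × 0.411 = 148°
tan(βl) = -0.624
For a short-circuited stub, Z_in = jZ_0·tan(βl)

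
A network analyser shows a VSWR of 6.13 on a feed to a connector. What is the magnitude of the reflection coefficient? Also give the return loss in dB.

|Γ| = (S − 1)/(S + 1) = (6.13 − 1)/(6.13 + 1) = 5.13/7.13
RL = −20·log₁₀|Γ| = −20·log₁₀(0.719)

|Γ| ≈ 0.719; return loss ≈ 2.86 dB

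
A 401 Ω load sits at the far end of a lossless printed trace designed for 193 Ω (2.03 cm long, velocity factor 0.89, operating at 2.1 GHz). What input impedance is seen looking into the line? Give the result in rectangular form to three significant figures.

λ = v/f = 0.89·c / 2.1 GHz = 0.127 m
βl = 2π·l/λ = 2π × 0.16 = 57.5°
tan(βl) = tan(57.5°) = 1.57
Z_in = Z_0·(Z_L + jZ_0·tanβl)/(Z_0 + jZ_L·tanβl)
     = 193·(401 + j303)/(193 + j629)

Z_in ≈ 119 − j86.4 Ω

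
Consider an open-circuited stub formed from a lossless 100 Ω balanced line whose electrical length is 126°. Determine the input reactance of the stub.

X_in ≈ 72.7 Ω (inductive)

tan(βl) = -1.38
For an open-circuited stub, Z_in = −jZ_0·cot(βl) = −jZ_0/tan(βl)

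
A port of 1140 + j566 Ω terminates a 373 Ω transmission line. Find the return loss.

Γ = (767 + j566)/(1513 + j566), |Γ| = 0.59
RL = −20·log₁₀|Γ| = −20·log₁₀(0.59)

RL ≈ 4.58 dB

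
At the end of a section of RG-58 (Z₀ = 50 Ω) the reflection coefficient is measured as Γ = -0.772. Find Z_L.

Z_L = Z_0·(1 + Γ)/(1 − Γ) = 50·(0.228)/(1.77)

Z_L ≈ 6.43 Ω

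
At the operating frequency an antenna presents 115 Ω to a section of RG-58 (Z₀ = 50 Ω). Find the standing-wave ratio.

Γ = (115 − 50)/(115 + 50) = 0.394
VSWR = (1 + 0.394)/(1 − 0.394)

VSWR ≈ 2.3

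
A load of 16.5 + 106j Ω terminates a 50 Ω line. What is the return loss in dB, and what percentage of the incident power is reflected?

RL ≈ 1.03 dB; 78.9% of incident power reflected

Γ = (-33.5 + j106)/(66.5 + j106), |Γ| = 0.888
RL = −20·log₁₀(0.888) = 1.03 dB
P_refl/P_inc = |Γ|² = 0.789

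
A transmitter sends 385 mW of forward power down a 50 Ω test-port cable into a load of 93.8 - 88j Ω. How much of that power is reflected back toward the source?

P_reflected ≈ 131 mW

|Γ| = |(43.8 − j88)/(143.8 − j88)| = 0.583
|Γ|² = 0.34
P_refl = |Γ|²·P_inc = 131 mW, P_del = (1 − |Γ|²)·P_inc = 254 mW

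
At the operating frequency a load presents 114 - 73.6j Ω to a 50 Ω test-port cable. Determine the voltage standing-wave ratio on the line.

Γ = (Z_L − Z_0)/(Z_L + Z_0) = (64 − j73.6)/(164 − j73.6)
|Γ| = 97.5/180 = 0.543
VSWR = (1 + |Γ|)/(1 − |Γ|) = 1.54/0.457

VSWR ≈ 3.37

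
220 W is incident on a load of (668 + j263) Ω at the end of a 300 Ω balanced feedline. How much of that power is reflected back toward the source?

|Γ| = |(368 + j263)/(968 + j263)| = 0.451
|Γ|² = 0.203
P_refl = |Γ|²·P_inc = 44.7 W, P_del = (1 − |Γ|²)·P_inc = 175 W

P_reflected ≈ 44.7 W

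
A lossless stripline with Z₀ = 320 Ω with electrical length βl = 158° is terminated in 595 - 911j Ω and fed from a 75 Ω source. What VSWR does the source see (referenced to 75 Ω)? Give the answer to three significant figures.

tan(βl) = -0.404
Z_in = Z_0·(Z_L + jZ_0·tanβl)/(Z_0 + jZ_L·tanβl) = 1180 + j1030 Ω
Γ_s = (Z_in − Z_s)/(Z_in + Z_s) = (1100 + j1030)/(1250 + j1030), |Γ_s| = 0.93
VSWR = (1 + |Γ_s|)/(1 − |Γ_s|)

VSWR ≈ 27.7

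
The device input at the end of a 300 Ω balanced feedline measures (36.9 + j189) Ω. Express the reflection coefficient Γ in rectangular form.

Γ = (Z_L − Z_0)/(Z_L + Z_0) = (-263.1 + j189)/(336.9 + j189)

Γ ≈ -0.355 + j0.76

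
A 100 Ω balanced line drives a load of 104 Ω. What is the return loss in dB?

RL ≈ 34.2 dB

Γ = (104 − 100)/(104 + 100) = 0.0196
RL = −20·log₁₀|Γ| = −20·log₁₀(0.0196)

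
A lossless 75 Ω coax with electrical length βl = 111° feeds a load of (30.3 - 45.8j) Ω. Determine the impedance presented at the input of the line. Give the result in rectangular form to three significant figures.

tan(βl) = tan(111°) = -2.61
Z_in = Z_0·(Z_L + jZ_0·tanβl)/(Z_0 + jZ_L·tanβl)
     = 75·(30.3 − j241)/(-44.3 − j78.9)

Z_in ≈ 162 + j120 Ω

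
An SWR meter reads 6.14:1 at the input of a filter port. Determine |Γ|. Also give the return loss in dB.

|Γ| ≈ 0.72; return loss ≈ 2.85 dB

|Γ| = (S − 1)/(S + 1) = (6.14 − 1)/(6.14 + 1) = 5.14/7.14
RL = −20·log₁₀|Γ| = −20·log₁₀(0.72)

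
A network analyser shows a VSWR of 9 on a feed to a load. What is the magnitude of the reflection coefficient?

|Γ| ≈ 0.8

|Γ| = (S − 1)/(S + 1) = (9 − 1)/(9 + 1) = 8/10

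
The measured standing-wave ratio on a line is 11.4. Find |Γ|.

|Γ| ≈ 0.839

|Γ| = (S − 1)/(S + 1) = (11.4 − 1)/(11.4 + 1) = 10.4/12.4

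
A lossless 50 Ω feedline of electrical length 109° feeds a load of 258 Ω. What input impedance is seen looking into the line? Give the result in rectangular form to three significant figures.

tan(βl) = tan(109°) = -2.9
Z_in = Z_0·(Z_L + jZ_0·tanβl)/(Z_0 + jZ_L·tanβl)
     = 50·(258 − j145)/(50 − j749)

Z_in ≈ 10.8 + j16.5 Ω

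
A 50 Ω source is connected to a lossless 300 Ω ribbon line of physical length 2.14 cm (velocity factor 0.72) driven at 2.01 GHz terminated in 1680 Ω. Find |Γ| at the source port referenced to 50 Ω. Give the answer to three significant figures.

|Γ| ≈ 0.662

λ = v/f = 0.72·c / 2.01 GHz = 0.107 m
βl = 2π·l/λ = 2π × 0.199 = 71.7°
tan(βl) = 3.02
Z_in = Z_0·(Z_L + jZ_0·tanβl)/(Z_0 + jZ_L·tanβl) = 59.2 − j95.8 Ω
Γ_s = (Z_in − Z_s)/(Z_in + Z_s) = (9.23 − j95.8)/(109 − j95.8), |Γ_s| = 0.662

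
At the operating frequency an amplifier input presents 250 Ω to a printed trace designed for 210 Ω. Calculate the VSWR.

Γ = (250 − 210)/(250 + 210) = 0.087
VSWR = (1 + 0.087)/(1 − 0.087)

VSWR ≈ 1.19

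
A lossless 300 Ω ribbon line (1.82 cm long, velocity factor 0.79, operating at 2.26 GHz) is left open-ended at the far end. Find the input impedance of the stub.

Z_in ≈ −j156 Ω

λ = v/f = 0.79·c / 2.26 GHz = 0.105 m
βl = 2π·l/λ = 2π × 0.174 = 62.5°
tan(βl) = 1.92
For an open-ended stub, Z_in = −jZ_0·cot(βl) = −jZ_0/tan(βl)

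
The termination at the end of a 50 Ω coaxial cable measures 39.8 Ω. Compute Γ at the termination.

Γ = -0.114

Γ = (Z_L − Z_0)/(Z_L + Z_0) = (39.8 − 50)/(39.8 + 50) = -10.2/89.8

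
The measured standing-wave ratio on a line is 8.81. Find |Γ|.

|Γ| ≈ 0.796

|Γ| = (S − 1)/(S + 1) = (8.81 − 1)/(8.81 + 1) = 7.81/9.81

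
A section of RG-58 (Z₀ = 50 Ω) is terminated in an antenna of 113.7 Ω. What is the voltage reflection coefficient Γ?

Γ = (Z_L − Z_0)/(Z_L + Z_0) = (113.7 − 50)/(113.7 + 50) = 63.7/163.7

Γ = 0.389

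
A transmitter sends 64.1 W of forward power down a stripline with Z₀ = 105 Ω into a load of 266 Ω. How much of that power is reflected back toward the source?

P_reflected ≈ 12.1 W

Γ = (266 − 105)/(266 + 105) = 0.434
|Γ|² = 0.188
P_refl = |Γ|²·P_inc = 12.1 W, P_del = (1 − |Γ|²)·P_inc = 52 W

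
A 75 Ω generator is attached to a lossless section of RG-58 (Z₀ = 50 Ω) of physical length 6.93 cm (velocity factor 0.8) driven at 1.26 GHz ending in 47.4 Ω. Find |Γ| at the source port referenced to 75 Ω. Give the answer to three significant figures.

λ = v/f = 0.8·c / 1.26 GHz = 0.19 m
βl = 2π·l/λ = 2π × 0.364 = 131°
tan(βl) = -1.15
Z_in = Z_0·(Z_L + jZ_0·tanβl)/(Z_0 + jZ_L·tanβl) = 50.3 − j2.66 Ω
Γ_s = (Z_in − Z_s)/(Z_in + Z_s) = (-24.7 − j2.66)/(125 − j2.66), |Γ_s| = 0.198

|Γ| ≈ 0.198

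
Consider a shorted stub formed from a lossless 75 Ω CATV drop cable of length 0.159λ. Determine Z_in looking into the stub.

Z_in ≈ +j117 Ω

βl = 2π × 0.159 = 57.2°
tan(βl) = 1.55
For a shorted stub, Z_in = jZ_0·tan(βl)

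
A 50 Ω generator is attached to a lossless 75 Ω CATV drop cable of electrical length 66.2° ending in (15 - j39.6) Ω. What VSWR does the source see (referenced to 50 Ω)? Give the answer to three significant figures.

tan(βl) = 2.27
Z_in = Z_0·(Z_L + jZ_0·tanβl)/(Z_0 + jZ_L·tanβl) = 18.3 + j55.6 Ω
Γ_s = (Z_in − Z_s)/(Z_in + Z_s) = (-31.7 + j55.6)/(68.3 + j55.6), |Γ_s| = 0.727
VSWR = (1 + |Γ_s|)/(1 − |Γ_s|)

VSWR ≈ 6.32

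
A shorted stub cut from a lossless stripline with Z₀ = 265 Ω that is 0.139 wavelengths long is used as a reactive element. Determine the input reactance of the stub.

X_in ≈ 316 Ω (inductive)

βl = 2π × 0.139 = 50°
tan(βl) = 1.19
For a shorted stub, Z_in = jZ_0·tan(βl)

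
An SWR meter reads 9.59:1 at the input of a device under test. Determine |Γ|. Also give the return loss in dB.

|Γ| ≈ 0.811; return loss ≈ 1.82 dB

|Γ| = (S − 1)/(S + 1) = (9.59 − 1)/(9.59 + 1) = 8.59/10.6
RL = −20·log₁₀|Γ| = −20·log₁₀(0.811)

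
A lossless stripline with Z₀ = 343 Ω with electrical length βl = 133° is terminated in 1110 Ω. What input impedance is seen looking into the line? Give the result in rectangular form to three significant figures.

tan(βl) = tan(133°) = -1.07
Z_in = Z_0·(Z_L + jZ_0·tanβl)/(Z_0 + jZ_L·tanβl)
     = 343·(1110 − j368)/(343 − j1190)

Z_in ≈ 183 + j267 Ω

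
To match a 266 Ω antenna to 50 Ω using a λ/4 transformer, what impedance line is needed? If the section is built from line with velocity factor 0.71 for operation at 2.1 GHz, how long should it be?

Z_qwt ≈ 115 Ω; length ≈ 2.54 cm

Z_qwt = √(Z_0·R_L) = √(50 × 266) = √13300
λ = 0.71·c/f = 0.101 m, so l = λ/4 = 0.0254 m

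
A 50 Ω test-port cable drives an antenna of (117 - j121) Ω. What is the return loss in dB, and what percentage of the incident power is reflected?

RL ≈ 3.47 dB; 45% of incident power reflected

Γ = (67 − j121)/(167 − j121), |Γ| = 0.671
RL = −20·log₁₀(0.671) = 3.47 dB
P_refl/P_inc = |Γ|² = 0.45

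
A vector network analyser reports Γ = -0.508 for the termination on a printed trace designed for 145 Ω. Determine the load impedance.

Z_L = Z_0·(1 + Γ)/(1 − Γ) = 145·(0.492)/(1.51)

Z_L ≈ 47.3 Ω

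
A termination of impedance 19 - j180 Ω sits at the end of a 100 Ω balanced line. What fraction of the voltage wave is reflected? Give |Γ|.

|Γ| ≈ 0.915

Γ = (Z_L − Z_0)/(Z_L + Z_0) = (-81 − j180)/(119 − j180)
|Γ| = 197/216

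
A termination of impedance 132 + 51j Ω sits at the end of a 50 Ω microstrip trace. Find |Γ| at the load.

Γ = (Z_L − Z_0)/(Z_L + Z_0) = (82 + j51)/(182 + j51)
|Γ| = 96.6/189

|Γ| ≈ 0.511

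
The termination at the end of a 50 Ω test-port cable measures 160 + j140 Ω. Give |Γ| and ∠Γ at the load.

Γ ≈ 0.705 ∠ 18.2°

Γ = (Z_L − Z_0)/(Z_L + Z_0) = (110 + j140)/(210 + j140)
|Γ| = 178/252 = 0.705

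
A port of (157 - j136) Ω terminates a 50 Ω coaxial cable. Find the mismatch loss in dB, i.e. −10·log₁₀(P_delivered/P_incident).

Γ = (107 − j136)/(207 − j136), |Γ| = 0.699
|Γ|² = 0.488, so P_del/P_inc = 1 − |Γ|² = 0.512
ML = −10·log₁₀(1 − |Γ|²)

mismatch loss ≈ 2.91 dB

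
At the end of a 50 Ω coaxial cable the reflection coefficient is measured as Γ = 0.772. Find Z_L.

Z_L ≈ 389 Ω

Z_L = Z_0·(1 + Γ)/(1 − Γ) = 50·(1.77)/(0.228)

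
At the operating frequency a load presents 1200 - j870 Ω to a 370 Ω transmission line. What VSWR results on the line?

Γ = (Z_L − Z_0)/(Z_L + Z_0) = (830 − j870)/(1570 − j870)
|Γ| = 1200/1790 = 0.67
VSWR = (1 + |Γ|)/(1 − |Γ|) = 1.67/0.33

VSWR ≈ 5.06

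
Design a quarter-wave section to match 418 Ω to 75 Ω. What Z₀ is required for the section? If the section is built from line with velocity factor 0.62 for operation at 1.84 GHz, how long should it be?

Z_qwt ≈ 177 Ω; length ≈ 2.53 cm

Z_qwt = √(Z_0·R_L) = √(75 × 418) = √31350
λ = 0.62·c/f = 0.101 m, so l = λ/4 = 0.0253 m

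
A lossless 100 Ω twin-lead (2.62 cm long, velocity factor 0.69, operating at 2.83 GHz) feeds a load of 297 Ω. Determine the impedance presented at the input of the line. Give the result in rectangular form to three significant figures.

λ = v/f = 0.69·c / 2.83 GHz = 0.0731 m
βl = 2π·l/λ = 2π × 0.358 = 129°
tan(βl) = tan(129°) = -1.24
Z_in = Z_0·(Z_L + jZ_0·tanβl)/(Z_0 + jZ_L·tanβl)
     = 100·(297 − j124)/(100 − j367)

Z_in ≈ 51.8 + j66.7 Ω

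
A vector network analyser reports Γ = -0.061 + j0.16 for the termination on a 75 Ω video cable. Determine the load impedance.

Z_L ≈ 63.2 + j20.8 Ω

Z_L = Z_0·(1 + Γ)/(1 − Γ) = 75·(0.939 + j0.16)/(1.06 − j0.16)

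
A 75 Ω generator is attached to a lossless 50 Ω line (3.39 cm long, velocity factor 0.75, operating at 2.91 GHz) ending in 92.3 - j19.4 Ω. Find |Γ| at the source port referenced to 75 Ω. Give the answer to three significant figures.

λ = v/f = 0.75·c / 2.91 GHz = 0.0773 m
βl = 2π·l/λ = 2π × 0.438 = 158°
tan(βl) = -0.407
Z_in = Z_0·(Z_L + jZ_0·tanβl)/(Z_0 + jZ_L·tanβl) = 84.5 + j28.2 Ω
Γ_s = (Z_in − Z_s)/(Z_in + Z_s) = (9.45 + j28.2)/(159 + j28.2), |Γ_s| = 0.184

|Γ| ≈ 0.184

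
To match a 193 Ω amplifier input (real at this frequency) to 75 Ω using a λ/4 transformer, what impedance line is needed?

Z_qwt ≈ 120 Ω

Z_qwt = √(Z_0·R_L) = √(75 × 193) = √14480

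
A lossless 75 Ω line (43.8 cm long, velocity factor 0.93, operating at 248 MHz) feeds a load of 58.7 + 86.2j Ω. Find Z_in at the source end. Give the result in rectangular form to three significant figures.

λ = v/f = 0.93·c / 248 MHz = 1.12 m
βl = 2π·l/λ = 2π × 0.389 = 140°
tan(βl) = tan(140°) = -0.834
Z_in = Z_0·(Z_L + jZ_0·tanβl)/(Z_0 + jZ_L·tanβl)
     = 75·(58.7 + j23.6)/(147 − j49)

Z_in ≈ 23.4 + j19.8 Ω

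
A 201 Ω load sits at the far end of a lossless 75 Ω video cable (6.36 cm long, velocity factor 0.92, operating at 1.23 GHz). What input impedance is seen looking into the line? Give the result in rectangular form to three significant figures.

Z_in ≈ 29.1 + j13.7 Ω

λ = v/f = 0.92·c / 1.23 GHz = 0.224 m
βl = 2π·l/λ = 2π × 0.283 = 102°
tan(βl) = tan(102°) = -4.69
Z_in = Z_0·(Z_L + jZ_0·tanβl)/(Z_0 + jZ_L·tanβl)
     = 75·(201 − j352)/(75 − j943)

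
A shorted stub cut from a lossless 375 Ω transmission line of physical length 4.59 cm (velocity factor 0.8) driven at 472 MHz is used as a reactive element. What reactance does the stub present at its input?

X_in ≈ 239 Ω (inductive)

λ = v/f = 0.8·c / 472 MHz = 0.508 m
βl = 2π·l/λ = 2π × 0.0903 = 32.5°
tan(βl) = 0.637
For a shorted stub, Z_in = jZ_0·tan(βl)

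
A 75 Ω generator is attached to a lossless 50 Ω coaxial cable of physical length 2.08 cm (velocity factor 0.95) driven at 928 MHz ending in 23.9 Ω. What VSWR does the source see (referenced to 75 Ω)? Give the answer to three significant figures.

λ = v/f = 0.95·c / 928 MHz = 0.307 m
βl = 2π·l/λ = 2π × 0.0677 = 24.4°
tan(βl) = 0.453
Z_in = Z_0·(Z_L + jZ_0·tanβl)/(Z_0 + jZ_L·tanβl) = 27.5 + j16.7 Ω
Γ_s = (Z_in − Z_s)/(Z_in + Z_s) = (-47.5 + j16.7)/(103 + j16.7), |Γ_s| = 0.485
VSWR = (1 + |Γ_s|)/(1 − |Γ_s|)

VSWR ≈ 2.88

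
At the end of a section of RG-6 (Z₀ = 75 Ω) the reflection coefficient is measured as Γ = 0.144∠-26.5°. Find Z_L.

Z_L ≈ 96.3 − j12.6 Ω

Z_L = Z_0·(1 + Γ)/(1 − Γ) = 75·(1.13 − j0.0643)/(0.871 + j0.0643)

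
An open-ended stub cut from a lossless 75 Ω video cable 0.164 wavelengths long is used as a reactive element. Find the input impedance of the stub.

βl = 2π × 0.164 = 59°
tan(βl) = 1.67
For an open-ended stub, Z_in = −jZ_0·cot(βl) = −jZ_0/tan(βl)

Z_in ≈ −j45 Ω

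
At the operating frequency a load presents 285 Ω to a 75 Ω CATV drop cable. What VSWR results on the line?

VSWR ≈ 3.8

For a purely resistive load, VSWR = R_L/Z_0 or Z_0/R_L (whichever > 1) = 285/75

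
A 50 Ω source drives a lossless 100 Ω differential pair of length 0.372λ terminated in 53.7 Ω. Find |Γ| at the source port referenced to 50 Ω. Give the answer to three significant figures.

βl = 2π × 0.372 = 134°
tan(βl) = -1.04
Z_in = Z_0·(Z_L + jZ_0·tanβl)/(Z_0 + jZ_L·tanβl) = 85.1 − j56.4 Ω
Γ_s = (Z_in − Z_s)/(Z_in + Z_s) = (35.1 − j56.4)/(135 − j56.4), |Γ_s| = 0.454

|Γ| ≈ 0.454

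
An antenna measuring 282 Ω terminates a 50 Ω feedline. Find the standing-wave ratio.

VSWR ≈ 5.64

For a purely resistive load, VSWR = R_L/Z_0 or Z_0/R_L (whichever > 1) = 282/50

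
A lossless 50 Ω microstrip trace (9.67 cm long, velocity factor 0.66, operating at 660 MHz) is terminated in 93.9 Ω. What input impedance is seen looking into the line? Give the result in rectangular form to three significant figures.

Z_in ≈ 30.9 + j16.4 Ω

λ = v/f = 0.66·c / 660 MHz = 0.3 m
βl = 2π·l/λ = 2π × 0.322 = 116°
tan(βl) = tan(116°) = -2.05
Z_in = Z_0·(Z_L + jZ_0·tanβl)/(Z_0 + jZ_L·tanβl)
     = 50·(93.9 − j102)/(50 − j192)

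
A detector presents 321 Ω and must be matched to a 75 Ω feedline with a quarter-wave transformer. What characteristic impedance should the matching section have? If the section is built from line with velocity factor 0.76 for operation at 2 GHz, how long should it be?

Z_qwt = √(Z_0·R_L) = √(75 × 321) = √24080
λ = 0.76·c/f = 0.114 m, so l = λ/4 = 0.0285 m

Z_qwt ≈ 155 Ω; length ≈ 2.85 cm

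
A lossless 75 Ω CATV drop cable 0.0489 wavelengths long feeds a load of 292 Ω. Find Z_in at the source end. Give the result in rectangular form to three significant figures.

Z_in ≈ 127 − j133 Ω

βl = 2π × 0.0489 = 17.6°
tan(βl) = tan(17.6°) = 0.317
Z_in = Z_0·(Z_L + jZ_0·tanβl)/(Z_0 + jZ_L·tanβl)
     = 75·(292 + j23.8)/(75 + j92.7)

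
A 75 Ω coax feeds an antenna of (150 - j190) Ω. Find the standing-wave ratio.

Γ = (Z_L − Z_0)/(Z_L + Z_0) = (75 − j190)/(225 − j190)
|Γ| = 204/294 = 0.694
VSWR = (1 + |Γ|)/(1 − |Γ|) = 1.69/0.306

VSWR ≈ 5.53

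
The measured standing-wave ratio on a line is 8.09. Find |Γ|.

|Γ| = (S − 1)/(S + 1) = (8.09 − 1)/(8.09 + 1) = 7.09/9.09

|Γ| ≈ 0.78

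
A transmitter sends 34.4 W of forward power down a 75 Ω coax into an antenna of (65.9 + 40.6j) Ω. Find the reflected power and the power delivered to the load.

|Γ| = |(-9.1 + j40.6)/(140.9 + j40.6)| = 0.284
|Γ|² = 0.0805
P_refl = |Γ|²·P_inc = 2.77 W, P_del = (1 − |Γ|²)·P_inc = 31.6 W

P_reflected ≈ 2.77 W; P_delivered ≈ 31.6 W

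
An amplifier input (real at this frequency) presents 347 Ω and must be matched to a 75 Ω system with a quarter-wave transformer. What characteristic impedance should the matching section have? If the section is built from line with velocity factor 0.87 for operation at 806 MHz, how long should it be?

Z_qwt ≈ 161 Ω; length ≈ 8.1 cm

Z_qwt = √(Z_0·R_L) = √(75 × 347) = √26020
λ = 0.87·c/f = 0.324 m, so l = λ/4 = 0.081 m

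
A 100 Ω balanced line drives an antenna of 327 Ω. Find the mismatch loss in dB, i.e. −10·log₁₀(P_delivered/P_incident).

Γ = (327 − 100)/(327 + 100) = 0.532
|Γ|² = 0.283, so P_del/P_inc = 1 − |Γ|² = 0.717
ML = −10·log₁₀(1 − |Γ|²)

mismatch loss ≈ 1.44 dB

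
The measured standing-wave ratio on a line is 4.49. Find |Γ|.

|Γ| ≈ 0.636

|Γ| = (S − 1)/(S + 1) = (4.49 − 1)/(4.49 + 1) = 3.49/5.49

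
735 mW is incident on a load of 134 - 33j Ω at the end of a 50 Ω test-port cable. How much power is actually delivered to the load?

|Γ| = |(84 − j33)/(184 − j33)| = 0.483
|Γ|² = 0.233
P_refl = |Γ|²·P_inc = 171 mW, P_del = (1 − |Γ|²)·P_inc = 564 mW

P_delivered ≈ 564 mW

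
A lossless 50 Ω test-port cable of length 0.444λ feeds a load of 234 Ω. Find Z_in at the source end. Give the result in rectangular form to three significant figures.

Z_in ≈ 67.2 + j97.1 Ω

βl = 2π × 0.444 = 160°
tan(βl) = tan(160°) = -0.367
Z_in = Z_0·(Z_L + jZ_0·tanβl)/(Z_0 + jZ_L·tanβl)
     = 50·(234 − j18.4)/(50 − j85.9)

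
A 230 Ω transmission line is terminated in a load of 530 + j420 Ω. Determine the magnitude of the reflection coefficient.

|Γ| ≈ 0.594

Γ = (Z_L − Z_0)/(Z_L + Z_0) = (300 + j420)/(760 + j420)
|Γ| = 516/868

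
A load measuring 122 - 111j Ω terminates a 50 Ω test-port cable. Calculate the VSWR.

Γ = (Z_L − Z_0)/(Z_L + Z_0) = (72 − j111)/(172 − j111)
|Γ| = 132/205 = 0.646
VSWR = (1 + |Γ|)/(1 − |Γ|) = 1.65/0.354

VSWR ≈ 4.65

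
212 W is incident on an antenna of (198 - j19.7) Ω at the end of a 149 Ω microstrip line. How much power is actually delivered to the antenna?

|Γ| = |(49 − j19.7)/(347 − j19.7)| = 0.152
|Γ|² = 0.0231
P_refl = |Γ|²·P_inc = 4.89 W, P_del = (1 − |Γ|²)·P_inc = 207 W

P_delivered ≈ 207 W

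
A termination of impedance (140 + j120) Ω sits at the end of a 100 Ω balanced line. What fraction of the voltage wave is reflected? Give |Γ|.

Γ = (Z_L − Z_0)/(Z_L + Z_0) = (40 + j120)/(240 + j120)
|Γ| = 126/268

|Γ| ≈ 0.471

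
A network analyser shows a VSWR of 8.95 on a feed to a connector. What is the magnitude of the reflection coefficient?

|Γ| ≈ 0.799

|Γ| = (S − 1)/(S + 1) = (8.95 − 1)/(8.95 + 1) = 7.95/9.95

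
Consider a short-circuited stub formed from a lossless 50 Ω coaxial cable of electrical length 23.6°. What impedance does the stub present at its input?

Z_in ≈ +j21.8 Ω

tan(βl) = 0.437
For a short-circuited stub, Z_in = jZ_0·tan(βl)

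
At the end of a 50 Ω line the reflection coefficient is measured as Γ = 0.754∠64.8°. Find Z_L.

Z_L ≈ 23.3 + j73.6 Ω

Z_L = Z_0·(1 + Γ)/(1 − Γ) = 50·(1.32 + j0.682)/(0.679 − j0.682)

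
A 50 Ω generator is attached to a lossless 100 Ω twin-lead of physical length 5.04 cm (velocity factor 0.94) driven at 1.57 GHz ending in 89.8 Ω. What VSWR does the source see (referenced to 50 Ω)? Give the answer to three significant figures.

λ = v/f = 0.94·c / 1.57 GHz = 0.18 m
βl = 2π·l/λ = 2π × 0.281 = 101°
tan(βl) = -5.14
Z_in = Z_0·(Z_L + jZ_0·tanβl)/(Z_0 + jZ_L·tanβl) = 110 − j4.46 Ω
Γ_s = (Z_in − Z_s)/(Z_in + Z_s) = (60.4 − j4.46)/(160 − j4.46), |Γ_s| = 0.377
VSWR = (1 + |Γ_s|)/(1 − |Γ_s|)

VSWR ≈ 2.21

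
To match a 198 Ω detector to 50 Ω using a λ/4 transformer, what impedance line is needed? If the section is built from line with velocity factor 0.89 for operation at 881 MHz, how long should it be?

Z_qwt ≈ 99.5 Ω; length ≈ 7.58 cm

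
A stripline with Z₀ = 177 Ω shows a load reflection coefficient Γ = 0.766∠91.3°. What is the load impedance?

Z_L = Z_0·(1 + Γ)/(1 − Γ) = 177·(0.983 + j0.766)/(1.02 − j0.766)

Z_L ≈ 45.1 + j167 Ω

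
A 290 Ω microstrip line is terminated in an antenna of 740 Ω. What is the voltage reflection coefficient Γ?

Γ = (Z_L − Z_0)/(Z_L + Z_0) = (740 − 290)/(740 + 290) = 450/1030

Γ = 0.437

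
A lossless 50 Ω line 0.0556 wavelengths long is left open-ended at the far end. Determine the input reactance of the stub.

βl = 2π × 0.0556 = 20°
tan(βl) = 0.364
For an open-ended stub, Z_in = −jZ_0·cot(βl) = −jZ_0/tan(βl)

X_in ≈ -137 Ω (capacitive)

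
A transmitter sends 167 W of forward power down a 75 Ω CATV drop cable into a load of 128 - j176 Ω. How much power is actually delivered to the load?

P_delivered ≈ 88.8 W

|Γ| = |(53 − j176)/(203 − j176)| = 0.684
|Γ|² = 0.468
P_refl = |Γ|²·P_inc = 78.2 W, P_del = (1 − |Γ|²)·P_inc = 88.8 W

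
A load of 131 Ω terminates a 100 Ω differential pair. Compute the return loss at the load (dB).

Γ = (131 − 100)/(131 + 100) = 0.134
RL = −20·log₁₀|Γ| = −20·log₁₀(0.134)

RL ≈ 17.4 dB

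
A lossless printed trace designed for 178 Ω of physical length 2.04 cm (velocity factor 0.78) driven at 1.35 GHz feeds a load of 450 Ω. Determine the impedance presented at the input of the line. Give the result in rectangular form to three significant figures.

Z_in ≈ 130 − j139 Ω

λ = v/f = 0.78·c / 1.35 GHz = 0.173 m
βl = 2π·l/λ = 2π × 0.118 = 42.4°
tan(βl) = tan(42.4°) = 0.912
Z_in = Z_0·(Z_L + jZ_0·tanβl)/(Z_0 + jZ_L·tanβl)
     = 178·(450 + j162)/(178 + j410)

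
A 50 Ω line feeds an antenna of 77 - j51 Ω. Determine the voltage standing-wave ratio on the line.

VSWR ≈ 2.46

Γ = (Z_L − Z_0)/(Z_L + Z_0) = (27 − j51)/(127 − j51)
|Γ| = 57.7/137 = 0.422
VSWR = (1 + |Γ|)/(1 − |Γ|) = 1.42/0.578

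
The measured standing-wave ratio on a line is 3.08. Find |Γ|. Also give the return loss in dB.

|Γ| ≈ 0.51; return loss ≈ 5.85 dB

|Γ| = (S − 1)/(S + 1) = (3.08 − 1)/(3.08 + 1) = 2.08/4.08
RL = −20·log₁₀|Γ| = −20·log₁₀(0.51)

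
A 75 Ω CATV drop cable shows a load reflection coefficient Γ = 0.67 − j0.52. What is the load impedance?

Z_L = Z_0·(1 + Γ)/(1 − Γ) = 75·(1.67 − j0.52)/(0.33 + j0.52)

Z_L ≈ 55.5 − j206 Ω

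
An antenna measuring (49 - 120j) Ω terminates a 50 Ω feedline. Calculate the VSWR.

VSWR ≈ 7.75

Γ = (Z_L − Z_0)/(Z_L + Z_0) = (-1 − j120)/(99 − j120)
|Γ| = 120/156 = 0.771
VSWR = (1 + |Γ|)/(1 − |Γ|) = 1.77/0.229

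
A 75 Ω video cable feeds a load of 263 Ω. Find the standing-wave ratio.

VSWR ≈ 3.51

For a purely resistive load, VSWR = R_L/Z_0 or Z_0/R_L (whichever > 1) = 263/75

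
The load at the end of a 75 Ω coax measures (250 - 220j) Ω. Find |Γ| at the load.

Γ = (Z_L − Z_0)/(Z_L + Z_0) = (175 − j220)/(325 − j220)
|Γ| = 281/392

|Γ| ≈ 0.716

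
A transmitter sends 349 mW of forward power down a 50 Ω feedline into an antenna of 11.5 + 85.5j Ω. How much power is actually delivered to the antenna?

|Γ| = |(-38.5 + j85.5)/(61.5 + j85.5)| = 0.89
|Γ|² = 0.793
P_refl = |Γ|²·P_inc = 277 mW, P_del = (1 − |Γ|²)·P_inc = 72.4 mW

P_delivered ≈ 72.4 mW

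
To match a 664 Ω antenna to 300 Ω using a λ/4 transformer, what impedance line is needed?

Z_qwt = √(Z_0·R_L) = √(300 × 664) = √199200

Z_qwt ≈ 446 Ω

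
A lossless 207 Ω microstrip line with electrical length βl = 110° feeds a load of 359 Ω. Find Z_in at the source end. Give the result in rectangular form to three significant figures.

Z_in ≈ 129 + j48.2 Ω

tan(βl) = tan(110°) = -2.75
Z_in = Z_0·(Z_L + jZ_0·tanβl)/(Z_0 + jZ_L·tanβl)
     = 207·(359 − j569)/(207 − j986)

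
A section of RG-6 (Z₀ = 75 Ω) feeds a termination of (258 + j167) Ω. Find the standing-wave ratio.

Γ = (Z_L − Z_0)/(Z_L + Z_0) = (183 + j167)/(333 + j167)
|Γ| = 248/373 = 0.665
VSWR = (1 + |Γ|)/(1 − |Γ|) = 1.67/0.335

VSWR ≈ 4.97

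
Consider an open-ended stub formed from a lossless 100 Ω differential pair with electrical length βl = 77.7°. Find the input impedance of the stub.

tan(βl) = 4.59
For an open-ended stub, Z_in = −jZ_0·cot(βl) = −jZ_0/tan(βl)

Z_in ≈ −j21.8 Ω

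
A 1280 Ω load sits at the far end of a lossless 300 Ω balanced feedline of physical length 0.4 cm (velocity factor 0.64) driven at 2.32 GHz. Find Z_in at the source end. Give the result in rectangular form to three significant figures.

λ = v/f = 0.64·c / 2.32 GHz = 0.0828 m
βl = 2π·l/λ = 2π × 0.0483 = 17.4°
tan(βl) = tan(17.4°) = 0.313
Z_in = Z_0·(Z_L + jZ_0·tanβl)/(Z_0 + jZ_L·tanβl)
     = 300·(1280 + j94)/(300 + j401)

Z_in ≈ 504 − j580 Ω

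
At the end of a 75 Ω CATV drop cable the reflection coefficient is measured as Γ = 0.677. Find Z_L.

Z_L = Z_0·(1 + Γ)/(1 − Γ) = 75·(1.68)/(0.323)

Z_L ≈ 389 Ω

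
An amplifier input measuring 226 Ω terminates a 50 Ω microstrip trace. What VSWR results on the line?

VSWR ≈ 4.52

For a purely resistive load, VSWR = R_L/Z_0 or Z_0/R_L (whichever > 1) = 226/50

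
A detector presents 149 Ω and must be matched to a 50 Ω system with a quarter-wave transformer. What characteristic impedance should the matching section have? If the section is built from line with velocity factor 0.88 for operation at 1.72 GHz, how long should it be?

Z_qwt ≈ 86.3 Ω; length ≈ 3.84 cm

Z_qwt = √(Z_0·R_L) = √(50 × 149) = √7450
λ = 0.88·c/f = 0.153 m, so l = λ/4 = 0.0384 m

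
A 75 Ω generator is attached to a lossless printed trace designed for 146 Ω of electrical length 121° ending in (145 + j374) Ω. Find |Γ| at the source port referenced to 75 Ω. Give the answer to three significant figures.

|Γ| ≈ 0.661

tan(βl) = -1.66
Z_in = Z_0·(Z_L + jZ_0·tanβl)/(Z_0 + jZ_L·tanβl) = 18 + j30.5 Ω
Γ_s = (Z_in − Z_s)/(Z_in + Z_s) = (-57 + j30.5)/(93 + j30.5), |Γ_s| = 0.661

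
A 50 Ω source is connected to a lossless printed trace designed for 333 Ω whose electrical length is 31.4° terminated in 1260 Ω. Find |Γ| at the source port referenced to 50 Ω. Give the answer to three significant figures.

tan(βl) = 0.61
Z_in = Z_0·(Z_L + jZ_0·tanβl)/(Z_0 + jZ_L·tanβl) = 273 − j427 Ω
Γ_s = (Z_in − Z_s)/(Z_in + Z_s) = (223 − j427)/(323 − j427), |Γ_s| = 0.9

|Γ| ≈ 0.9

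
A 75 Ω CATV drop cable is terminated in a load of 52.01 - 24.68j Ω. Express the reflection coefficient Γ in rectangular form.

Γ = (Z_L − Z_0)/(Z_L + Z_0) = (-22.99 − j24.68)/(127 − j24.68)

Γ ≈ -0.138 − j0.221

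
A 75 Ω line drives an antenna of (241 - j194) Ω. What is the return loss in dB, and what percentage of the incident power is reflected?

Γ = (166 − j194)/(316 − j194), |Γ| = 0.689
RL = −20·log₁₀(0.689) = 3.24 dB
P_refl/P_inc = |Γ|² = 0.474

RL ≈ 3.24 dB; 47.4% of incident power reflected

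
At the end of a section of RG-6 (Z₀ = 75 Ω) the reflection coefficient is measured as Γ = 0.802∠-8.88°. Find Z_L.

Z_L ≈ 458 − j318 Ω

Z_L = Z_0·(1 + Γ)/(1 − Γ) = 75·(1.79 − j0.124)/(0.208 + j0.124)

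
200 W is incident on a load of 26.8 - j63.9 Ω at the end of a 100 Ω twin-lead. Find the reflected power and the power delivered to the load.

|Γ| = |(-73.2 − j63.9)/(126.8 − j63.9)| = 0.684
|Γ|² = 0.468
P_refl = |Γ|²·P_inc = 93.7 W, P_del = (1 − |Γ|²)·P_inc = 106 W

P_reflected ≈ 93.7 W; P_delivered ≈ 106 W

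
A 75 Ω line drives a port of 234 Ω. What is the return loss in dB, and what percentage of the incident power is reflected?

RL ≈ 5.77 dB; 26.5% of incident power reflected

Γ = (234 − 75)/(234 + 75) = 0.515
RL = −20·log₁₀(0.515) = 5.77 dB
P_refl/P_inc = |Γ|² = 0.265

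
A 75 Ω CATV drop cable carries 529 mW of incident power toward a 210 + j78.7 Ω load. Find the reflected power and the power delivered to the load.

|Γ| = |(135 + j78.7)/(285 + j78.7)| = 0.529
|Γ|² = 0.279
P_refl = |Γ|²·P_inc = 148 mW, P_del = (1 − |Γ|²)·P_inc = 381 mW

P_reflected ≈ 148 mW; P_delivered ≈ 381 mW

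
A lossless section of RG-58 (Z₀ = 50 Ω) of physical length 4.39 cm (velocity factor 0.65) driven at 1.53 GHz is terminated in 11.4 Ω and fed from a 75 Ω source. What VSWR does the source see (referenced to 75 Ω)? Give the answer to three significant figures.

λ = v/f = 0.65·c / 1.53 GHz = 0.127 m
βl = 2π·l/λ = 2π × 0.344 = 124°
tan(βl) = -1.48
Z_in = Z_0·(Z_L + jZ_0·tanβl)/(Z_0 + jZ_L·tanβl) = 32.7 − j63.1 Ω
Γ_s = (Z_in − Z_s)/(Z_in + Z_s) = (-42.3 − j63.1)/(108 − j63.1), |Γ_s| = 0.608
VSWR = (1 + |Γ_s|)/(1 − |Γ_s|)

VSWR ≈ 4.11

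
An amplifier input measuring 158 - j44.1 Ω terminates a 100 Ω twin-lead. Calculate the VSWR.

VSWR ≈ 1.77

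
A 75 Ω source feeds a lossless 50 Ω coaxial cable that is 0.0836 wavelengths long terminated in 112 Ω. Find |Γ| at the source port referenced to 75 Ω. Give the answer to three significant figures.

βl = 2π × 0.0836 = 30.1°
tan(βl) = 0.58
Z_in = Z_0·(Z_L + jZ_0·tanβl)/(Z_0 + jZ_L·tanβl) = 55.7 − j43.4 Ω
Γ_s = (Z_in − Z_s)/(Z_in + Z_s) = (-19.3 − j43.4)/(131 − j43.4), |Γ_s| = 0.345

|Γ| ≈ 0.345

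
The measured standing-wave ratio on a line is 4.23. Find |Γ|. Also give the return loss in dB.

|Γ| ≈ 0.618; return loss ≈ 4.19 dB

|Γ| = (S − 1)/(S + 1) = (4.23 − 1)/(4.23 + 1) = 3.23/5.23
RL = −20·log₁₀|Γ| = −20·log₁₀(0.618)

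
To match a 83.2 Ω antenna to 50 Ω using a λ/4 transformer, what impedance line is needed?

Z_qwt = √(Z_0·R_L) = √(50 × 83.2) = √4160

Z_qwt ≈ 64.5 Ω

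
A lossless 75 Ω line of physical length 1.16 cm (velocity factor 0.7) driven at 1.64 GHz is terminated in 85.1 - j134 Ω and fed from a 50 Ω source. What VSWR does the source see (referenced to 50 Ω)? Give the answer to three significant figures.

λ = v/f = 0.7·c / 1.64 GHz = 0.128 m
βl = 2π·l/λ = 2π × 0.0906 = 32.6°
tan(βl) = 0.64
Z_in = Z_0·(Z_L + jZ_0·tanβl)/(Z_0 + jZ_L·tanβl) = 23.4 − j48.1 Ω
Γ_s = (Z_in − Z_s)/(Z_in + Z_s) = (-26.6 − j48.1)/(73.4 − j48.1), |Γ_s| = 0.626
VSWR = (1 + |Γ_s|)/(1 − |Γ_s|)

VSWR ≈ 4.35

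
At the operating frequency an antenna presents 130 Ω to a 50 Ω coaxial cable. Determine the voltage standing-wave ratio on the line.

For a purely resistive load, VSWR = R_L/Z_0 or Z_0/R_L (whichever > 1) = 130/50

VSWR ≈ 2.6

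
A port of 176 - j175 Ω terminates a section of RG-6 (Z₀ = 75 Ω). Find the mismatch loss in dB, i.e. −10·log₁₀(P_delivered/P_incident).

mismatch loss ≈ 2.49 dB

Γ = (101 − j175)/(251 − j175), |Γ| = 0.66
|Γ|² = 0.436, so P_del/P_inc = 1 − |Γ|² = 0.564
ML = −10·log₁₀(1 − |Γ|²)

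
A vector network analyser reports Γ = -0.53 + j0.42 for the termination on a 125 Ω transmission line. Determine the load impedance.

Z_L ≈ 26.9 + j41.7 Ω

Z_L = Z_0·(1 + Γ)/(1 − Γ) = 125·(0.47 + j0.42)/(1.53 − j0.42)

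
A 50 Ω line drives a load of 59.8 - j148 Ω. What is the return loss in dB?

Γ = (9.8 − j148)/(109.8 − j148), |Γ| = 0.805
RL = −20·log₁₀|Γ| = −20·log₁₀(0.805)

RL ≈ 1.89 dB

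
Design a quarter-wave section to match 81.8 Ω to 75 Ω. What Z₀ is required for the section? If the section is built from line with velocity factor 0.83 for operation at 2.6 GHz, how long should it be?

Z_qwt = √(Z_0·R_L) = √(75 × 81.8) = √6135
λ = 0.83·c/f = 0.0958 m, so l = λ/4 = 0.0239 m

Z_qwt ≈ 78.3 Ω; length ≈ 2.39 cm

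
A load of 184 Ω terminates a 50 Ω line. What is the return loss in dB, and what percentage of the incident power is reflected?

Γ = (184 − 50)/(184 + 50) = 0.573
RL = −20·log₁₀(0.573) = 4.84 dB
P_refl/P_inc = |Γ|² = 0.328

RL ≈ 4.84 dB; 32.8% of incident power reflected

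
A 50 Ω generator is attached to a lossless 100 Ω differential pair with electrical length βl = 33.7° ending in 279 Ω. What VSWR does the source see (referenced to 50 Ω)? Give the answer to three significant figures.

VSWR ≈ 4.41

tan(βl) = 0.667
Z_in = Z_0·(Z_L + jZ_0·tanβl)/(Z_0 + jZ_L·tanβl) = 90.3 − j101 Ω
Γ_s = (Z_in − Z_s)/(Z_in + Z_s) = (40.3 − j101)/(140 − j101), |Γ_s| = 0.63
VSWR = (1 + |Γ_s|)/(1 − |Γ_s|)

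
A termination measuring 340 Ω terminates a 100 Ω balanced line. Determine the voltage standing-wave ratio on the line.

VSWR ≈ 3.4

Γ = (340 − 100)/(340 + 100) = 0.545
VSWR = (1 + 0.545)/(1 − 0.545)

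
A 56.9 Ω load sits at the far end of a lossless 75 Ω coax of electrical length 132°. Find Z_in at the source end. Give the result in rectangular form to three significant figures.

tan(βl) = tan(132°) = -1.11
Z_in = Z_0·(Z_L + jZ_0·tanβl)/(Z_0 + jZ_L·tanβl)
     = 75·(56.9 − j83.3)/(75 − j63.2)

Z_in ≈ 74.3 − j20.7 Ω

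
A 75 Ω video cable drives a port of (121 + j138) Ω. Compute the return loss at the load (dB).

Γ = (46 + j138)/(196 + j138), |Γ| = 0.607
RL = −20·log₁₀|Γ| = −20·log₁₀(0.607)

RL ≈ 4.34 dB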